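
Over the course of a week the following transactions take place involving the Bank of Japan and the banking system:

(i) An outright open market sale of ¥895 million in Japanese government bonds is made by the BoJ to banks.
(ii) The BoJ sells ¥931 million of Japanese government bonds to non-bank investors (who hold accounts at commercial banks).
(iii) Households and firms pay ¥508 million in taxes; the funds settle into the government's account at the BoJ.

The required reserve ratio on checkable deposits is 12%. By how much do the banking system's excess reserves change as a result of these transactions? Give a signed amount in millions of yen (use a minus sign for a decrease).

OMO sale (to banks) ¥895 million: reserves −¥895M, deposits 0.
Asset sale (to non-banks) ¥931 million: reserves −¥931M, deposits −¥931M.
Government account inflow ¥508 million: reserves −¥508M, deposits −¥508M.
Totals: Δreserves = −¥2334M, Δdeposits = −¥1439M.
Δrequired reserves = 12% × −¥1439M = −¥172.68M.
Δexcess reserves = Δreserves − Δrequired = −¥2334M − (−¥172.68M) = -¥2161.32 million.

-¥2161.32 million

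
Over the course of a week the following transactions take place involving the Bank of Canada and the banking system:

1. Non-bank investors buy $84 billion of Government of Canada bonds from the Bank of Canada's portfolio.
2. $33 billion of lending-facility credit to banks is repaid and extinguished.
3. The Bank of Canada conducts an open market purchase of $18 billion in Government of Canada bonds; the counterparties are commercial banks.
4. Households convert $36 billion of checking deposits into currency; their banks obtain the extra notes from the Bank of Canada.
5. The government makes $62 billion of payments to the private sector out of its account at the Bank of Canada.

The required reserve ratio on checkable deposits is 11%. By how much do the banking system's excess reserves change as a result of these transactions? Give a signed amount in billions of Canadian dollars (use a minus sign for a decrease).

-$66.62 billion

Asset sale (to non-banks) $84 billion: reserves −$84B, deposits −$84B.
Discount-window repayment $33 billion: reserves −$33B, deposits 0.
OMO purchase (from banks) $18 billion: reserves +$18B, deposits 0.
Currency withdrawal $36 billion: reserves −$36B, deposits −$36B.
Government spending $62 billion: reserves +$62B, deposits +$62B.
Totals: Δreserves = −$73B, Δdeposits = −$58B.
Δrequired reserves = 11% × −$58B = −$6.38B.
Δexcess reserves = Δreserves − Δrequired = −$73B − (−$6.38B) = -$66.62 billion.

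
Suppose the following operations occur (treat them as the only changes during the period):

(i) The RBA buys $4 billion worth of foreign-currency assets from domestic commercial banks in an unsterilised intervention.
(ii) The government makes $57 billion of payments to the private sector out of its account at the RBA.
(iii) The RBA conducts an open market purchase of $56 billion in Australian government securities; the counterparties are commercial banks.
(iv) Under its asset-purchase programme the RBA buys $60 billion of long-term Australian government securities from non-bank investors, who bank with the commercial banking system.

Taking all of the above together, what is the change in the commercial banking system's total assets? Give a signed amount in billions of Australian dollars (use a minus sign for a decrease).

FX purchase $4 billion: just an asset swap on bank balance sheets → 0.
Government spending $57 billion: bank balance sheets expand → +$57B.
OMO purchase (from banks) $56 billion: just an asset swap on bank balance sheets → 0.
Asset purchase (from non-banks) $60 billion: bank balance sheets expand → +$60B.
Net: 0 + 57 + 0 + 60 = +$117 billion.

+$117 billion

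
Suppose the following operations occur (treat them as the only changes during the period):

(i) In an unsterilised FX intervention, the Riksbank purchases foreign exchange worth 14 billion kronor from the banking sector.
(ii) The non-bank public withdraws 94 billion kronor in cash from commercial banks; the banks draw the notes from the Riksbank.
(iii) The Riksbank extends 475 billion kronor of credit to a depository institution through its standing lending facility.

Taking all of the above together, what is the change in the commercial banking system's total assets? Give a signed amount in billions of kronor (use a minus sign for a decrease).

+381 billion

FX purchase 14 billion kronor: just an asset swap on bank balance sheets → 0.
Currency withdrawal 94 billion kronor: bank balance sheets shrink → −94B.
Discount-window loan 475 billion kronor: bank balance sheets expand → +475B.
Net: 0 − 94 + 475 = +381 billion.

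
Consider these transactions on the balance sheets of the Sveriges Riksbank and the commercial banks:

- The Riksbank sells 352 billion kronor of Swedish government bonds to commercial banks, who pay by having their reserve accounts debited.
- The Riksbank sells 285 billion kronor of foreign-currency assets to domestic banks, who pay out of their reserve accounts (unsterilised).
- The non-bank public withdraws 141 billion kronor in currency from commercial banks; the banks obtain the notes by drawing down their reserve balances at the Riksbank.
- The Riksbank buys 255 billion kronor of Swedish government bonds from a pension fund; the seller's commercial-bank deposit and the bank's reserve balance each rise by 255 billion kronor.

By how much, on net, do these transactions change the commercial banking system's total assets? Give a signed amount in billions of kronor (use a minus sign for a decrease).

+114 billion

Riksbank balance sheet:
  Assets:      Securities −97B, Foreign assets −285B
  Liabilities: Bank reserves −523B, Currency in circulation +141B
Commercial banking system:
  Assets:      Reserves at CB −523B, Securities +352B, Foreign assets +285B
  Liabilities: Checkable deposits +114B
Change in total bank assets = +114 billion.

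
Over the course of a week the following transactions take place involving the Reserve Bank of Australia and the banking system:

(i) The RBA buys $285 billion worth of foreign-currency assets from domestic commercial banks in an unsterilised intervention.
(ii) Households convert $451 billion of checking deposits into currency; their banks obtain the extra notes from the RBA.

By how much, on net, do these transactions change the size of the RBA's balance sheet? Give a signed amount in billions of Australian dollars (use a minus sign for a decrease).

FX purchase $285 billion: an RBA asset is acquired → +$285B.
Currency withdrawal $451 billion: only the composition of liabilities changes → 0.
Net: 285 + 0 = +$285 billion.

+$285 billion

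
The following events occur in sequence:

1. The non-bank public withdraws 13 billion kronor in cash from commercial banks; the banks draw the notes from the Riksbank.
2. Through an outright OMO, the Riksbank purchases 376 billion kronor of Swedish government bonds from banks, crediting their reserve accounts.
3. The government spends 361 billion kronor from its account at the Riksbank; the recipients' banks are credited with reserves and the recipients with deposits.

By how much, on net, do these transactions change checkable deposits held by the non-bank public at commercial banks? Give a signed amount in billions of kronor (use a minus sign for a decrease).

Riksbank balance sheet:
  Assets:      Securities +376B
  Liabilities: Bank reserves +724B, Currency in circulation +13B, Government deposits −361B
Commercial banking system:
  Assets:      Reserves at CB +724B, Securities −376B
  Liabilities: Checkable deposits +348B
So the change in checkable deposits held by the non-bank public at commercial banks is +348 billion.

+348 billion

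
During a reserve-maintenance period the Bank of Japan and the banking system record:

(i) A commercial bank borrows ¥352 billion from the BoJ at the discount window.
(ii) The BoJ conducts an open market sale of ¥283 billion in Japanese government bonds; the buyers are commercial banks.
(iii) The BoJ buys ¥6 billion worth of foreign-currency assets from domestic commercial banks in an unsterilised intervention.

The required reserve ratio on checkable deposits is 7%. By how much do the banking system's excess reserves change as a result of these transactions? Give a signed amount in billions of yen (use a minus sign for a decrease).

+¥75 billion

Discount-window loan ¥352 billion: reserves +¥352B, deposits 0.
OMO sale (to banks) ¥283 billion: reserves −¥283B, deposits 0.
FX purchase ¥6 billion: reserves +¥6B, deposits 0.
Totals: Δreserves = +¥75B, Δdeposits = 0.
Δrequired reserves = 7% × 0 = 0.
Δexcess reserves = Δreserves − Δrequired = +¥75B − (0) = +¥75 billion.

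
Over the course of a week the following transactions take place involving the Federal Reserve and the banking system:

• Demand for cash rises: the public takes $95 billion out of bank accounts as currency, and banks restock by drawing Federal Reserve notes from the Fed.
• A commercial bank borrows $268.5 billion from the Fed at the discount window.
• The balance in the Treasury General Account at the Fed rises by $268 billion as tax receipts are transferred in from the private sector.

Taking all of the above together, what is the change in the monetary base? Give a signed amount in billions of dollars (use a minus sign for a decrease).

+$0.5 billion

Currency withdrawal $95 billion: just a shift between currency and reserves — both are base money → 0.
Discount-window loan $268.5 billion: Fed balance sheet expands → +$268.5B.
Government account inflow $268 billion: reserves shift to a non-base liability → −$268B.
Net: 0 + 268.5 − 268 = +$0.5 billion.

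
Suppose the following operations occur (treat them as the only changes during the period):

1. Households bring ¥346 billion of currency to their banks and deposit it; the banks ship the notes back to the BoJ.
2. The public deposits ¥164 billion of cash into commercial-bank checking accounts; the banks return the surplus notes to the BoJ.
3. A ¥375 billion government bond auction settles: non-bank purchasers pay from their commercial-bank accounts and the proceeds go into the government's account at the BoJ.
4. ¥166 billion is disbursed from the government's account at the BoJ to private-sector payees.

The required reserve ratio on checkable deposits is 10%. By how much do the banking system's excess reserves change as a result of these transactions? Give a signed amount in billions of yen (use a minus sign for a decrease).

Currency deposit ¥346 billion: reserves +¥346B, deposits +¥346B.
Currency deposit ¥164 billion: reserves +¥164B, deposits +¥164B.
Government account inflow ¥375 billion: reserves −¥375B, deposits −¥375B.
Government spending ¥166 billion: reserves +¥166B, deposits +¥166B.
Totals: Δreserves = +¥301B, Δdeposits = +¥301B.
Δrequired reserves = 10% × +¥301B = +¥30.1B.
Δexcess reserves = Δreserves − Δrequired = +¥301B − (+¥30.1B) = +¥270.9 billion.

+¥270.9 billion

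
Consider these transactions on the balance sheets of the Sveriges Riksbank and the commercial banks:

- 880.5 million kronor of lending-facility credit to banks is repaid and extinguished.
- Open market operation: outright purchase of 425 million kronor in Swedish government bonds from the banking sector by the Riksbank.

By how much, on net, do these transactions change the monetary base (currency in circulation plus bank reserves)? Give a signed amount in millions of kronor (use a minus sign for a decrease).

-455.5 million

Discount-window repayment 880.5 million kronor: Riksbank balance sheet contracts → −880.5M.
OMO purchase (from banks) 425 million kronor: Riksbank balance sheet expands → +425M.
Net: −880.5 + 425 = -455.5 million.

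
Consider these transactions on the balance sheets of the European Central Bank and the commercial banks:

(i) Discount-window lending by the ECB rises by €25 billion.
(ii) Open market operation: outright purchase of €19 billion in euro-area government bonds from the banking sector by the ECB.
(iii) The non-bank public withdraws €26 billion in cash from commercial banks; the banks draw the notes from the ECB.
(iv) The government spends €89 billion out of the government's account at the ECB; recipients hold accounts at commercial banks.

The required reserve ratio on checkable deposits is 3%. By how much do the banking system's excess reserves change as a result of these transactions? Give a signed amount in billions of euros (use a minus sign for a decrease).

Discount-window loan €25 billion: reserves +€25B, deposits 0.
OMO purchase (from banks) €19 billion: reserves +€19B, deposits 0.
Currency withdrawal €26 billion: reserves −€26B, deposits −€26B.
Government spending €89 billion: reserves +€89B, deposits +€89B.
Totals: Δreserves = +€107B, Δdeposits = +€63B.
Δrequired reserves = 3% × +€63B = +€1.89B.
Δexcess reserves = Δreserves − Δrequired = +€107B − (+€1.89B) = +€105.11 billion.

+€105.11 billion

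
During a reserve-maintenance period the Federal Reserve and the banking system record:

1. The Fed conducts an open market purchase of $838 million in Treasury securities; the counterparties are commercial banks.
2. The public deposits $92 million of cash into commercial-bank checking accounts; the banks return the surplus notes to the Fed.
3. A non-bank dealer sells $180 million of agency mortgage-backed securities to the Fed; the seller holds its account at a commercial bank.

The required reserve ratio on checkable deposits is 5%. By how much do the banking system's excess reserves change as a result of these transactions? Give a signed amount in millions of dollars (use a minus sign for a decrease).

+$1096.4 million

OMO purchase (from banks) $838 million: reserves +$838M, deposits 0.
Currency deposit $92 million: reserves +$92M, deposits +$92M.
Asset purchase (from non-banks) $180 million: reserves +$180M, deposits +$180M.
Totals: Δreserves = +$1110M, Δdeposits = +$272M.
Δrequired reserves = 5% × +$272M = +$13.6M.
Δexcess reserves = Δreserves − Δrequired = +$1110M − (+$13.6M) = +$1096.4 million.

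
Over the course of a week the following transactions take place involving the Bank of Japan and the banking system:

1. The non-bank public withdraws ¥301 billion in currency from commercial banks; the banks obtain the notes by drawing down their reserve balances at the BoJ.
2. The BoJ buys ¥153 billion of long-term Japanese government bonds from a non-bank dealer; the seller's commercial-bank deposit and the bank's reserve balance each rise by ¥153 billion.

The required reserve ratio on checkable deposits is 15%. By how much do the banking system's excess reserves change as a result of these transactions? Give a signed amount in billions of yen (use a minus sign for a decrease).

-¥125.8 billion

Currency withdrawal ¥301 billion: reserves −¥301B, deposits −¥301B.
Asset purchase (from non-banks) ¥153 billion: reserves +¥153B, deposits +¥153B.
Totals: Δreserves = −¥148B, Δdeposits = −¥148B.
Δrequired reserves = 15% × −¥148B = −¥22.2B.
Δexcess reserves = Δreserves − Δrequired = −¥148B − (−¥22.2B) = -¥125.8 billion.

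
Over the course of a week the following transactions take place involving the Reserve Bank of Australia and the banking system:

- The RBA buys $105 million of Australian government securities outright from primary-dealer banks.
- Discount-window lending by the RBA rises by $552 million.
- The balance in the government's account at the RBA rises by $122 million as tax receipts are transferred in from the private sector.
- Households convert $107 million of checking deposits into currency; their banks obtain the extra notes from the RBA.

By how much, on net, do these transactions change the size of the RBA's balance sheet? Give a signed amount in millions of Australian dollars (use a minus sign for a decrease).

+$657 million

RBA balance sheet:
  Assets:      Securities +$105M, Loans to banks +$552M
  Liabilities: Bank reserves +$428M, Currency in circulation +$107M, Government deposits +$122M
Change in total RBA assets = +$657 million.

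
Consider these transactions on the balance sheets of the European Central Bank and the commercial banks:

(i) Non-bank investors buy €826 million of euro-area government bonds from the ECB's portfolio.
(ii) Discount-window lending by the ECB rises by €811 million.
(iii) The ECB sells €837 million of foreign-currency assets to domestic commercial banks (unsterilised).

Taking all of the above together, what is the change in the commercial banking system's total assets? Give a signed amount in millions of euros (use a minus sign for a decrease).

-€15 million

ECB balance sheet:
  Assets:      Securities −€826M, Loans to banks +€811M, Foreign assets −€837M
  Liabilities: Bank reserves −€852M
Commercial banking system:
  Assets:      Reserves at CB −€852M, Foreign assets +€837M
  Liabilities: Checkable deposits −€826M, Borrowings from CB +€811M
Change in total bank assets = -€15 million.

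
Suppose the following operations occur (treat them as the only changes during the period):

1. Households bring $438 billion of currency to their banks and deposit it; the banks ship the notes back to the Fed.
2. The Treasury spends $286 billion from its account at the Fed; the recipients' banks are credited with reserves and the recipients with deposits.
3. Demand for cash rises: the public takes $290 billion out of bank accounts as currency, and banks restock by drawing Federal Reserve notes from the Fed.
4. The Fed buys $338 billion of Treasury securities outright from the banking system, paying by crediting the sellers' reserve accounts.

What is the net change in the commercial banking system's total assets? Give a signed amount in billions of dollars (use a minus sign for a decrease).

Currency deposit $438 billion: bank balance sheets expand → +$438B.
Government spending $286 billion: bank balance sheets expand → +$286B.
Currency withdrawal $290 billion: bank balance sheets shrink → −$290B.
OMO purchase (from banks) $338 billion: just an asset swap on bank balance sheets → 0.
Net: 438 + 286 − 290 + 0 = +$434 billion.

+$434 billion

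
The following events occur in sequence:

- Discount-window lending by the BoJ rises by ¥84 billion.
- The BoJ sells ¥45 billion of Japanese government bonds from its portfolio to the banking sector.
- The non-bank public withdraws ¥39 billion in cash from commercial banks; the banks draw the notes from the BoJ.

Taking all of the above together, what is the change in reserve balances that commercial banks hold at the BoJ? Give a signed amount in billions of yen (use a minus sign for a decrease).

¥0 (no change)

Discount-window loan ¥84 billion: the loan is credited to the bank's reserve account → +¥84B.
OMO sale (to banks) ¥45 billion: the buying banks pay out of their reserve balances → −¥45B.
Currency withdrawal ¥39 billion: banks swap reserves for currency → −¥39B.
Net: 84 − 45 − 39 = ¥0 (no change).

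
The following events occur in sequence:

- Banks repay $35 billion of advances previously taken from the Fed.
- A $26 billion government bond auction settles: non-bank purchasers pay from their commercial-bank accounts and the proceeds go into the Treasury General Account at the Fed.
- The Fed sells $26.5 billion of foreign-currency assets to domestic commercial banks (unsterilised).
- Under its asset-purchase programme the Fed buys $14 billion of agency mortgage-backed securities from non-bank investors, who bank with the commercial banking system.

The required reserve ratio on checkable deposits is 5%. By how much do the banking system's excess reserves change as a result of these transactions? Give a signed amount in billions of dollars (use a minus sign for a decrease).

-$72.9 billion

Discount-window repayment $35 billion: reserves −$35B, deposits 0.
Government account inflow $26 billion: reserves −$26B, deposits −$26B.
FX sale $26.5 billion: reserves −$26.5B, deposits 0.
Asset purchase (from non-banks) $14 billion: reserves +$14B, deposits +$14B.
Totals: Δreserves = −$73.5B, Δdeposits = −$12B.
Δrequired reserves = 5% × −$12B = −$0.6B.
Δexcess reserves = Δreserves − Δrequired = −$73.5B − (−$0.6B) = -$72.9 billion.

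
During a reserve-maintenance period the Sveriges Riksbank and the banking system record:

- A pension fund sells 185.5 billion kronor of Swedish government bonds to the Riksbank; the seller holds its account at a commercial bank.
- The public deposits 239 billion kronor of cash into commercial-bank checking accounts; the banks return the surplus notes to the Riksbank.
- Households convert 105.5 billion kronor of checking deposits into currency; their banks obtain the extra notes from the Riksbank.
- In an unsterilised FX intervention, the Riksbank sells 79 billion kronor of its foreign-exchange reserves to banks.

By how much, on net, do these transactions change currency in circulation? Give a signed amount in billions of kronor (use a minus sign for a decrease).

Asset purchase (from non-banks) 185.5 billion kronor: no currency enters or leaves circulation → 0.
Currency deposit 239 billion kronor: notes return to the central bank → −239B.
Currency withdrawal 105.5 billion kronor: notes leave the central bank → +105.5B.
FX sale 79 billion kronor: no currency enters or leaves circulation → 0.
Net: 0 − 239 + 105.5 + 0 = -133.5 billion.

-133.5 billion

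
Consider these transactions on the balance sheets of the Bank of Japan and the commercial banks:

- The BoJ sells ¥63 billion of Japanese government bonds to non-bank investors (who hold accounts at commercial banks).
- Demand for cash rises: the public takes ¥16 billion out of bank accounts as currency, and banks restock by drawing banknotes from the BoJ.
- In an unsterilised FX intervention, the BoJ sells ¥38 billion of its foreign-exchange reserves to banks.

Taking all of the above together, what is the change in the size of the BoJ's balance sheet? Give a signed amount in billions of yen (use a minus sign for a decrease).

-¥101 billion

BoJ balance sheet:
  Assets:      Securities −¥63B, Foreign assets −¥38B
  Liabilities: Bank reserves −¥117B, Currency in circulation +¥16B
Commercial banking system:
  Assets:      Reserves at CB −¥117B, Foreign assets +¥38B
  Liabilities: Checkable deposits −¥79B
Change in total BoJ assets = -¥101 billion.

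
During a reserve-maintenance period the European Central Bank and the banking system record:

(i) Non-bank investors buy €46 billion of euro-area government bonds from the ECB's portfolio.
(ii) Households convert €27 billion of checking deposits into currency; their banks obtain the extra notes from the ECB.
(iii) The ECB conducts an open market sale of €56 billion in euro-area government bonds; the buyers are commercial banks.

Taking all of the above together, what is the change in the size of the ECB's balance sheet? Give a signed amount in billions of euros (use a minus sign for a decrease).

-€102 billion

Asset sale (to non-banks) €46 billion: an ECB asset is shed → −€46B.
Currency withdrawal €27 billion: only the composition of liabilities changes → 0.
OMO sale (to banks) €56 billion: an ECB asset is shed → −€56B.
Net: −46 + 0 − 56 = -€102 billion.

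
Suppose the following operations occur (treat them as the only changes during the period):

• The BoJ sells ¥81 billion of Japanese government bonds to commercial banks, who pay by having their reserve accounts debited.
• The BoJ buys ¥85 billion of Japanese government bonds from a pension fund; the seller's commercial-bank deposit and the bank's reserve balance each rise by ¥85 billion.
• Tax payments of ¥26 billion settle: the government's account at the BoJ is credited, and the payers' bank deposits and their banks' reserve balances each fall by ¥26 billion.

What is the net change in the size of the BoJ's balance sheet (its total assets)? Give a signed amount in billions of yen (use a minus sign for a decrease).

OMO sale (to banks) ¥81 billion: a BoJ asset is shed → −¥81B.
Asset purchase (from non-banks) ¥85 billion: a BoJ asset is acquired → +¥85B.
Government account inflow ¥26 billion: only the composition of liabilities changes → 0.
Net: −81 + 85 + 0 = +¥4 billion.

+¥4 billion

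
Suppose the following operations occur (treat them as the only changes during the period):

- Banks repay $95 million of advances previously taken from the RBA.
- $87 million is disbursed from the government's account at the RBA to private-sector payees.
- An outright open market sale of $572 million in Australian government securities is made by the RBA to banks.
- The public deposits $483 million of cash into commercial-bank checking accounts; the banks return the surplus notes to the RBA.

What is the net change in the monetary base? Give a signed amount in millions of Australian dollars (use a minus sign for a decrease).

-$580 million

Discount-window repayment $95 million: RBA balance sheet contracts → −$95M.
Government spending $87 million: a non-base liability converts back to reserves → +$87M.
OMO sale (to banks) $572 million: RBA balance sheet contracts → −$572M.
Currency deposit $483 million: just a shift between currency and reserves — both are base money → 0.
Net: −95 + 87 − 572 + 0 = -$580 million.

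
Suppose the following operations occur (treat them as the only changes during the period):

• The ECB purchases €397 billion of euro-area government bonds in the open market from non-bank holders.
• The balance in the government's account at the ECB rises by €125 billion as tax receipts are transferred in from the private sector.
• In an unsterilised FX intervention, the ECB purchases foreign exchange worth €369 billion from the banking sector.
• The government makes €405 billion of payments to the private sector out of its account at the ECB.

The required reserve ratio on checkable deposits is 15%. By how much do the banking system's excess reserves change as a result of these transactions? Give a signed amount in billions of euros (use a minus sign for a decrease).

+€944.45 billion

Asset purchase (from non-banks) €397 billion: reserves +€397B, deposits +€397B.
Government account inflow €125 billion: reserves −€125B, deposits −€125B.
FX purchase €369 billion: reserves +€369B, deposits 0.
Government spending €405 billion: reserves +€405B, deposits +€405B.
Totals: Δreserves = +€1046B, Δdeposits = +€677B.
Δrequired reserves = 15% × +€677B = +€101.55B.
Δexcess reserves = Δreserves − Δrequired = +€1046B − (+€101.55B) = +€944.45 billion.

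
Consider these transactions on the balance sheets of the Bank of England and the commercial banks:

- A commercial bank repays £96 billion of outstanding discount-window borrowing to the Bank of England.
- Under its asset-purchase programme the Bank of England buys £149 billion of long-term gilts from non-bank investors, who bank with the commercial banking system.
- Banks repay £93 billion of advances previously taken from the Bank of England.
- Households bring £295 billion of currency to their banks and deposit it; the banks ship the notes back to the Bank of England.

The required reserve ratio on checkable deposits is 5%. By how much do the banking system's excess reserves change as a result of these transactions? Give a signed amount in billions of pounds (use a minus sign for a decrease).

Discount-window repayment £96 billion: reserves −£96B, deposits 0.
Asset purchase (from non-banks) £149 billion: reserves +£149B, deposits +£149B.
Discount-window repayment £93 billion: reserves −£93B, deposits 0.
Currency deposit £295 billion: reserves +£295B, deposits +£295B.
Totals: Δreserves = +£255B, Δdeposits = +£444B.
Δrequired reserves = 5% × +£444B = +£22.2B.
Δexcess reserves = Δreserves − Δrequired = +£255B − (+£22.2B) = +£232.8 billion.

+£232.8 billion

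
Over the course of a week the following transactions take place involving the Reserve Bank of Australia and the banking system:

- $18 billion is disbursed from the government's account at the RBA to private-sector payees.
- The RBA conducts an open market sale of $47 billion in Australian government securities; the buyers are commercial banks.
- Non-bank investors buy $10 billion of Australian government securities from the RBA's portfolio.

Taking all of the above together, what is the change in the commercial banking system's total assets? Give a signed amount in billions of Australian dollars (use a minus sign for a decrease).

+$8 billion

Government spending $18 billion: bank balance sheets expand → +$18B.
OMO sale (to banks) $47 billion: just an asset swap on bank balance sheets → 0.
Asset sale (to non-banks) $10 billion: bank balance sheets shrink → −$10B.
Net: 18 + 0 − 10 = +$8 billion.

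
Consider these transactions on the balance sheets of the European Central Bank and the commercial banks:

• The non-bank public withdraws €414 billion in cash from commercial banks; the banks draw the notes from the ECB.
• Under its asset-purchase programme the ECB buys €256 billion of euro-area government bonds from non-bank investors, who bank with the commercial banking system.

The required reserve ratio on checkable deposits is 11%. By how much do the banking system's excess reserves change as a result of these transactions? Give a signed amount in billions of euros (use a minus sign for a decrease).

Currency withdrawal €414 billion: reserves −€414B, deposits −€414B.
Asset purchase (from non-banks) €256 billion: reserves +€256B, deposits +€256B.
Totals: Δreserves = −€158B, Δdeposits = −€158B.
Δrequired reserves = 11% × −€158B = −€17.38B.
Δexcess reserves = Δreserves − Δrequired = −€158B − (−€17.38B) = -€140.62 billion.

-€140.62 billion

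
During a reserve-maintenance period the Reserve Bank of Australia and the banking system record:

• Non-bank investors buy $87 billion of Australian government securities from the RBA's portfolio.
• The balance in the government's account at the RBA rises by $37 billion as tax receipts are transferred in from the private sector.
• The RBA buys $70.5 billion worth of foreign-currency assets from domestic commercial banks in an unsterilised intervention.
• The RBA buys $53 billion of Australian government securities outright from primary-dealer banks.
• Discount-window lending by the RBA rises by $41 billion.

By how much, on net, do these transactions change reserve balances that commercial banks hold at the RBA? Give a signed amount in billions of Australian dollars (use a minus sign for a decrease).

+$40.5 billion

RBA balance sheet:
  Assets:      Securities −$34B, Loans to banks +$41B, Foreign assets +$70.5B
  Liabilities: Bank reserves +$40.5B, Government deposits +$37B
Commercial banking system:
  Assets:      Reserves at CB +$40.5B, Securities −$53B, Foreign assets −$70.5B
  Liabilities: Checkable deposits −$124B, Borrowings from CB +$41B
So the change in reserve balances that commercial banks hold at the RBA is +$40.5 billion.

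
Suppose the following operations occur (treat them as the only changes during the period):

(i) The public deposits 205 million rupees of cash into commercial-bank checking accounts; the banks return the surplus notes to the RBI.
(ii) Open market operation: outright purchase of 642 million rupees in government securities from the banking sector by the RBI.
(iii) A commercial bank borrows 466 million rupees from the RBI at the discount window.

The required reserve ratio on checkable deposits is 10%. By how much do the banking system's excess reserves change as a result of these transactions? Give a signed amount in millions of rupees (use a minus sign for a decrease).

Currency deposit 205 million rupees: reserves +205M, deposits +205M.
OMO purchase (from banks) 642 million rupees: reserves +642M, deposits 0.
Discount-window loan 466 million rupees: reserves +466M, deposits 0.
Totals: Δreserves = +1313M, Δdeposits = +205M.
Δrequired reserves = 10% × +205M = +20.5M.
Δexcess reserves = Δreserves − Δrequired = +1313M − (+20.5M) = +1292.5 million.

+1292.5 million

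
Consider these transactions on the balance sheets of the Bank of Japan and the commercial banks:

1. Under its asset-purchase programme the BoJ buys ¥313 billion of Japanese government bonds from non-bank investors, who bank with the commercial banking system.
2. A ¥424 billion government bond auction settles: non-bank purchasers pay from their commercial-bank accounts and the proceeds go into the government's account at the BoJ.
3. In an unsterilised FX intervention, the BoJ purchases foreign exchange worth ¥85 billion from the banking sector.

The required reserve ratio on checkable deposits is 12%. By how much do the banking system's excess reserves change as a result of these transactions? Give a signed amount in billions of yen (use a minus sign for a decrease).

Asset purchase (from non-banks) ¥313 billion: reserves +¥313B, deposits +¥313B.
Government account inflow ¥424 billion: reserves −¥424B, deposits −¥424B.
FX purchase ¥85 billion: reserves +¥85B, deposits 0.
Totals: Δreserves = −¥26B, Δdeposits = −¥111B.
Δrequired reserves = 12% × −¥111B = −¥13.32B.
Δexcess reserves = Δreserves − Δrequired = −¥26B − (−¥13.32B) = -¥12.68 billion.

-¥12.68 billion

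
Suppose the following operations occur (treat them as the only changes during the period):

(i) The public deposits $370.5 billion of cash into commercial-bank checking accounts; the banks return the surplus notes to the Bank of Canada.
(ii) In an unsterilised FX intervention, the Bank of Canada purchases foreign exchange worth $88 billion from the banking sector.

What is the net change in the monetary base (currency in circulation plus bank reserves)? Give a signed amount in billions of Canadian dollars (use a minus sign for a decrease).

Currency deposit $370.5 billion: just a shift between currency and reserves — both are base money → 0.
FX purchase $88 billion: Bank of Canada balance sheet expands → +$88B.
Net: 0 + 88 = +$88 billion.

+$88 billion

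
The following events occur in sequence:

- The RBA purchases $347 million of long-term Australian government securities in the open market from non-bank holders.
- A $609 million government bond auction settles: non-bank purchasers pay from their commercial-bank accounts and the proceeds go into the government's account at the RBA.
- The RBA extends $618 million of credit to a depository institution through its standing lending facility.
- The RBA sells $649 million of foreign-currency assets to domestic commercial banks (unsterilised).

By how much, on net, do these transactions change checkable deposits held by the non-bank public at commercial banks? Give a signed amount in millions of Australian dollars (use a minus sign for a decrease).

-$262 million

RBA balance sheet:
  Assets:      Securities +$347M, Loans to banks +$618M, Foreign assets −$649M
  Liabilities: Bank reserves −$293M, Government deposits +$609M
Commercial banking system:
  Assets:      Reserves at CB −$293M, Foreign assets +$649M
  Liabilities: Checkable deposits −$262M, Borrowings from CB +$618M
So the change in checkable deposits held by the non-bank public at commercial banks is -$262 million.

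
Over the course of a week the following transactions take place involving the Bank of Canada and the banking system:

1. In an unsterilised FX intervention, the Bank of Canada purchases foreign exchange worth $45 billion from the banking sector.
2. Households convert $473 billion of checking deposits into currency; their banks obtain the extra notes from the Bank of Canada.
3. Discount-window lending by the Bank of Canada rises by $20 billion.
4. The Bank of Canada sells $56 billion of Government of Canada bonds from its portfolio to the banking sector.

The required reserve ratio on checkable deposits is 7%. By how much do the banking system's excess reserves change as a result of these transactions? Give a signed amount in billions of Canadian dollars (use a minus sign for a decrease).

FX purchase $45 billion: reserves +$45B, deposits 0.
Currency withdrawal $473 billion: reserves −$473B, deposits −$473B.
Discount-window loan $20 billion: reserves +$20B, deposits 0.
OMO sale (to banks) $56 billion: reserves −$56B, deposits 0.
Totals: Δreserves = −$464B, Δdeposits = −$473B.
Δrequired reserves = 7% × −$473B = −$33.11B.
Δexcess reserves = Δreserves − Δrequired = −$464B − (−$33.11B) = -$430.89 billion.

-$430.89 billion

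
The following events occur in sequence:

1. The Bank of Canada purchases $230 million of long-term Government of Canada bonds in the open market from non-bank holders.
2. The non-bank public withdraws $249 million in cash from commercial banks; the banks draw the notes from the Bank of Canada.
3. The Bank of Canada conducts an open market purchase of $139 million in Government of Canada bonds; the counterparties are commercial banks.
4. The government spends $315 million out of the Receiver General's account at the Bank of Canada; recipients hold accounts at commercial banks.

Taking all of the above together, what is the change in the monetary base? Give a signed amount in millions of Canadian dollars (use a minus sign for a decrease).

Bank of Canada balance sheet:
  Assets:      Securities +$369M
  Liabilities: Bank reserves +$435M, Currency in circulation +$249M, Government deposits −$315M
Monetary base = currency + reserves: +$249M + (+$435M) = +$684 million.

+$684 million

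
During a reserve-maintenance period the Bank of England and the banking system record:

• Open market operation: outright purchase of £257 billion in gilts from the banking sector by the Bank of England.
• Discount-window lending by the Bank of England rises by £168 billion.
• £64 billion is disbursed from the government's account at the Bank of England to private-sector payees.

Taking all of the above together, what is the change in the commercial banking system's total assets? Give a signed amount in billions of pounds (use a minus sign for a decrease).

+£232 billion

OMO purchase (from banks) £257 billion: just an asset swap on bank balance sheets → 0.
Discount-window loan £168 billion: bank balance sheets expand → +£168B.
Government spending £64 billion: bank balance sheets expand → +£64B.
Net: 0 + 168 + 64 = +£232 billion.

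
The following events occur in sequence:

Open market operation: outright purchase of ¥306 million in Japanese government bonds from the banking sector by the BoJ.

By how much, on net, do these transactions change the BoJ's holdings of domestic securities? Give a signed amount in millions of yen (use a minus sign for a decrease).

OMO purchase (from banks) ¥306 million: securities added to the BoJ's portfolio → +¥306M.

+¥306 million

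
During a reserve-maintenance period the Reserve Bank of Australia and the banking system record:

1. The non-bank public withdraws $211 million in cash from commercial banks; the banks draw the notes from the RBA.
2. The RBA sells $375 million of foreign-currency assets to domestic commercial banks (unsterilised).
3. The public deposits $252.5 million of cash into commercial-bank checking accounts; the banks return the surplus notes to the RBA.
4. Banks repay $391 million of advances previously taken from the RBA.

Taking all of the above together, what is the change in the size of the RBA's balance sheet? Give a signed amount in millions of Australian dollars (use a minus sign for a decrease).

Currency withdrawal $211 million: only the composition of liabilities changes → 0.
FX sale $375 million: an RBA asset is shed → −$375M.
Currency deposit $252.5 million: only the composition of liabilities changes → 0.
Discount-window repayment $391 million: an RBA asset is shed → −$391M.
Net: 0 − 375 + 0 − 391 = -$766 million.

-$766 million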